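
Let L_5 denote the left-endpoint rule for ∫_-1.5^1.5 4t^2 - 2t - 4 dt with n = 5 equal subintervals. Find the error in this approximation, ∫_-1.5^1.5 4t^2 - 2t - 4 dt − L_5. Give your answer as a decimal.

Exact integral: ∫_-1.5^1.5 f(t) dt = -3.
L_5 = -0.48.
Error = -3 − (-0.48) = -2.52.

-2.52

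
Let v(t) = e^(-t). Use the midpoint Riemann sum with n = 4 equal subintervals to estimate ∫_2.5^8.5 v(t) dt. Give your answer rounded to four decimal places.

Δt = (8.5 − 2.5)/4 = 1.5.
Midpoints: 3.25, 4.75, 6.25, 7.75.
v(3.25) ≈ 0.0388, v(4.75) ≈ 0.0087, v(6.25) ≈ 0.0019, v(7.75) ≈ 0.0004.
Sum = Δt · [v(3.25) + v(4.75) + v(6.25) + v(7.75)].
Sum ≈ 0.0747.

0.0747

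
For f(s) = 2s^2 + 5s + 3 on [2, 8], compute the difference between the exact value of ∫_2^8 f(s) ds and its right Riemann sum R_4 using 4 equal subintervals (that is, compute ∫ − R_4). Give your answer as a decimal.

-117

Exact integral: ∫_2^8 f(s) ds = 504.
R_4 = 621.
Error = 504 − 621 = -117.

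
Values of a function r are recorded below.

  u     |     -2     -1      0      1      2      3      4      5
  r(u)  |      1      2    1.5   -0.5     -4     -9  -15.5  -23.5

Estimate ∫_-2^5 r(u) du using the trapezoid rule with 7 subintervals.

-36.75

Δu = 1.
T_7 = (1/2)·[1 + 2·2 + 2·1.5 + 2·(-0.5) + 2·(-4) + 2·(-9) + 2·(-15.5) + (-23.5)] = -36.75.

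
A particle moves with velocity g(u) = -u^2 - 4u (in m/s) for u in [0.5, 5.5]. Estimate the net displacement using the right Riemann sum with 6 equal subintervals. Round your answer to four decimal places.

-136.8287

Δu = (5.5 − 0.5)/6 = 5/6.
Right endpoints: 4/3, 13/6, 3, 23/6, 14/3, 5.5.
g(4/3) = -64/9, g(13/6) = -481/36, g(3) = -21, g(23/6) = -1081/36, g(14/3) = -364/9, g(5.5) = -52.25.
Sum = Δu · [g(4/3) + g(13/6) + g(3) + ...].
Sum ≈ -136.8287.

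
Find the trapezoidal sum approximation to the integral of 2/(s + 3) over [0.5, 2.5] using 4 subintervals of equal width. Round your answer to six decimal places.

Δs = (2.5 − 0.5)/4 = 0.5.
f(0.5) = 4/7, f(1) = 0.5, f(1.5) = 4/9, f(2) = 0.4, f(2.5) = 4/11.
T_4 = (Δs/2)·[f(s_0) + 2f(s_1) + 2f(s_2) + 2f(s_3) + f(s_4)].
Sum ≈ 0.905988.

0.905988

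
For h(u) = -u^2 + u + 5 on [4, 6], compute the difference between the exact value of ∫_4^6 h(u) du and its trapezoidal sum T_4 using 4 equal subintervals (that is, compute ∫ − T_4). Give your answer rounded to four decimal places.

Exact integral: ∫_4^6 h(u) du ≈ -30.666667.
T_4 = -30.75.
Error ≈ -30.666667 − (-30.75) ≈ 0.0833.

0.0833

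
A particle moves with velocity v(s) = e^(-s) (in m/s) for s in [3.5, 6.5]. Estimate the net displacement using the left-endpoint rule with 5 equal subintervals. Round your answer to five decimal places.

0.03816

Δs = (6.5 − 3.5)/5 = 0.6.
Left endpoints: 3.5, 4.1, 4.7, 5.3, 5.9.
v(3.5) ≈ 0.03020, v(4.1) ≈ 0.01657, v(4.7) ≈ 0.00910, v(5.3) ≈ 0.00499, v(5.9) ≈ 0.00274.
Sum = Δs · [v(3.5) + v(4.1) + v(4.7) + v(5.3) + v(5.9)].
Sum ≈ 0.03816.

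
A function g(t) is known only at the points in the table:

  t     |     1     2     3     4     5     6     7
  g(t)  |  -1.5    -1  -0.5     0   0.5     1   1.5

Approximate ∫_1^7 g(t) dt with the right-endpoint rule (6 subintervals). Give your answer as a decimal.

Δt = 1.
Sum = 1·[(-1) + (-0.5) + 0 + 0.5 + 1 + 1.5] = 1.5.

1.5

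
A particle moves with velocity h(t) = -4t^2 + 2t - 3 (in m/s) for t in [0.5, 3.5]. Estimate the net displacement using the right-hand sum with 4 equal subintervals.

-70.875

Δt = (3.5 − 0.5)/4 = 0.75.
Right endpoints: 1.25, 2, 2.75, 3.5.
h(1.25) = -6.75, h(2) = -15, h(2.75) = -27.75, h(3.5) = -45.
Sum = Δt · [h(1.25) + h(2) + h(2.75) + h(3.5)].
Sum = -70.875.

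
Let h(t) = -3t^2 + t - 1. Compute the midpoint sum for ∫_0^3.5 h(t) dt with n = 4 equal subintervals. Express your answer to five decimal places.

-39.58008

Δt = (3.5 − 0)/4 = 0.875.
Midpoints: 0.4375, 1.3125, 2.1875, 3.0625.
h(0.4375) = -1.13671875, h(1.3125) = -4.85546875, h(2.1875) = -13.16796875, h(3.0625) = -26.07421875.
Sum = Δt · [h(0.4375) + h(1.3125) + h(2.1875) + h(3.0625)].
Sum ≈ -39.58008.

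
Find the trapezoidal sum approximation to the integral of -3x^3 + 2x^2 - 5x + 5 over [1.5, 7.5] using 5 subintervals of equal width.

-2250.69

Δx = (7.5 − 1.5)/5 = 1.2.
f(1.5) = -8.125, f(2.7) = -52.969, f(3.9) = -162.037, f(5.1) = -366.433, f(6.3) = -697.261, f(7.5) = -1185.625.
T_5 = (Δx/2)·[f(x_0) + 2f(x_1) + ... + 2f(x_{4}) + f(x_5)].
Sum = -2250.69.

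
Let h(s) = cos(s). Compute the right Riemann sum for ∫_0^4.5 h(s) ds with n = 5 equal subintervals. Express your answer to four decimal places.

Δs = (4.5 − 0)/5 = 0.9.
Right endpoints: 0.9, 1.8, 2.7, 3.6, 4.5.
h(0.9) ≈ 0.6216, h(1.8) ≈ -0.2272, h(2.7) ≈ -0.9041, h(3.6) ≈ -0.8968, h(4.5) ≈ -0.2108.
Sum = Δs · [h(0.9) + h(1.8) + h(2.7) + h(3.6) + h(4.5)].
Sum ≈ -1.4555.

-1.4555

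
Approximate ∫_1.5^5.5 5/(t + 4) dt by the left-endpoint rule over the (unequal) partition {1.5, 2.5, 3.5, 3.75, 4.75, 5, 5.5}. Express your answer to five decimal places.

2.91078

Subinterval widths: 1, 1, 0.25, 1, 0.25, 0.5.
Left endpoints: 1.5, 2.5, 3.5, 3.75, 4.75, 5.
f(1.5) = 10/11, f(2.5) = 10/13, f(3.5) = 2/3, f(3.75) = 20/31, f(4.75) = 4/7, f(5) = 5/9.
Sum = Σ Δt_i · f(t_i).
Sum ≈ 2.91078.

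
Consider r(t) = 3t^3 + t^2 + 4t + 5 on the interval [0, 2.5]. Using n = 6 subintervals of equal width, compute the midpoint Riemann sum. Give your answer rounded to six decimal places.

59.062138

Δt = (2.5 − 0)/6 = 5/12.
Midpoints: 5/24, 0.625, 25/24, 35/24, 1.875, 55/24.
r(5/24) = 27205/4608, r(0.625) = 4415/512, r(25/24) = 6985/512, r(35/24) = 102595/4608, r(1.875) = 18325/512, r(55/24) = 85285/1536.
Sum = Δt · [r(5/24) + r(0.625) + r(25/24) + ...].
Sum ≈ 59.062138.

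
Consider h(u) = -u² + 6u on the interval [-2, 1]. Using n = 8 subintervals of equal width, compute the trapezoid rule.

Δu = (1 − (-2))/8 = 0.375.
h(-2) = -16, h(-1.625) = -12.390625, h(-1.25) = -9.0625, h(-0.875) = -6.015625, h(-0.5) = -3.25, h(-0.125) = -0.765625, h(0.25) = 1.4375, h(0.625) = 3.359375, h(1) = 5.
T_8 = (Δu/2)·[h(u_0) + 2h(u_1) + ... + 2h(u_{7}) + h(u_8)].
Sum = -12.0703125.

-12.0703125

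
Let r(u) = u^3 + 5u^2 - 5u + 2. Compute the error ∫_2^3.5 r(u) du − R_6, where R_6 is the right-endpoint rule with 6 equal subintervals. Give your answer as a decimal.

-8.78515625

Exact integral: ∫_2^3.5 r(u) du = 74.015625.
R_6 = 82.80078125.
Error = 74.015625 − 82.80078125 = -8.78515625.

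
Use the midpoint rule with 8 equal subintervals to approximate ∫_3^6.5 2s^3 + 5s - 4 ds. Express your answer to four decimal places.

919.5652

Δs = (6.5 − 3)/8 = 0.4375.
Midpoints: 3.21875, 3.65625, 4.09375, 4.53125, 4.96875, 5.40625, 5.84375, 6.28125.
f(3.21875) = 1290871/16384, f(3.65625) = 1835597/16384, f(4.09375) = 2517915/16384, f(4.53125) = 3354289/16384, f(4.96875) = 4361183/16384, f(5.40625) = 5555061/16384, f(5.84375) = 6952387/16384, f(6.28125) = 8569625/16384.
Sum = Δs · [f(3.21875) + f(3.65625) + f(4.09375) + ...].
Sum ≈ 919.5652.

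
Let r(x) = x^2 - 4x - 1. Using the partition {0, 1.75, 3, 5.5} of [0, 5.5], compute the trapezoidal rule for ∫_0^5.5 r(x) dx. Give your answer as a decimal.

-6.71875

Subinterval widths: 1.75, 1.25, 2.5.
r(0) = -1, r(1.75) = -4.9375, r(3) = -4, r(5.5) = 7.25.
On each subinterval the trapezoid contributes (Δx_i/2)·[r(x_{i-1}) + r(x_i)].
Sum = -6.71875.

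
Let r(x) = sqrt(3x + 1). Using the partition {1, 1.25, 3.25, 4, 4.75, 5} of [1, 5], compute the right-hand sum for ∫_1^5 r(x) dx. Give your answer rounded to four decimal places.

Subinterval widths: 0.25, 2, 0.75, 0.75, 0.25.
Right endpoints: 1.25, 3.25, 4, 4.75, 5.
r(1.25) ≈ 2.1794, r(3.25) ≈ 3.2787, r(4) ≈ 3.6056, r(4.75) ≈ 3.9051, r(5) ≈ 4.0000.
Sum = Σ Δx_i · r(x_i).
Sum ≈ 13.7353.

13.7353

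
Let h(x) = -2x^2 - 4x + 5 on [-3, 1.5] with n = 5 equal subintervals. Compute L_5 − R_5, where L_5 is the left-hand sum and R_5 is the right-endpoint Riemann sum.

L_5 = 16.56.
R_5 = 12.51.
L_5 − R_5 = 4.05.

4.05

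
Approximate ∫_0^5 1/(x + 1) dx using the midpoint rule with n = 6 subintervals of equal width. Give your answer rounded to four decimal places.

Δx = (5 − 0)/6 = 5/6.
Midpoints: 5/12, 1.25, 25/12, 35/12, 3.75, 55/12.
f(5/12) = 12/17, f(1.25) = 4/9, f(25/12) = 12/37, f(35/12) = 12/47, f(3.75) = 4/19, f(55/12) = 12/67.
Sum = Δx · [f(5/12) + f(1.25) + f(25/12) + ...].
Sum ≈ 1.7663.

1.7663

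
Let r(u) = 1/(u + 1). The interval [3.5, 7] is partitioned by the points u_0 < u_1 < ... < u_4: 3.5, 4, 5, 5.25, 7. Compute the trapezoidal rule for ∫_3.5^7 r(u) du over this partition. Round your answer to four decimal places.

0.5791

Subinterval widths: 0.5, 1, 0.25, 1.75.
r(3.5) = 2/9, r(4) = 0.2, r(5) = 1/6, r(5.25) = 0.16, r(7) = 0.125.
On each subinterval the trapezoid contributes (Δu_i/2)·[r(u_{i-1}) + r(u_i)].
Sum ≈ 0.5791.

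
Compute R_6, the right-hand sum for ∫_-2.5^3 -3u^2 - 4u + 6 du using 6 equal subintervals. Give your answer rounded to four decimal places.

Δu = (3 − (-2.5))/6 = 11/12.
Right endpoints: -19/12, -2/3, 0.25, 7/6, 25/12, 3.
f(-19/12) = 4.8125, f(-2/3) = 22/3, f(0.25) = 4.8125, f(7/6) = -2.75, f(25/12) = -737/48, f(3) = -33.
Sum = Δu · [f(-19/12) + f(-2/3) + f(0.25) + ...].
Sum ≈ -31.3003.

-31.3003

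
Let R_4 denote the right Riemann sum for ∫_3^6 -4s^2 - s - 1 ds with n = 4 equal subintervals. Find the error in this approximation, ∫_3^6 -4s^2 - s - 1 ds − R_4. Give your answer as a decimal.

Exact integral: ∫_3^6 f(s) ds = -268.5.
R_4 = -311.25.
Error = -268.5 − (-311.25) = 42.75.

42.75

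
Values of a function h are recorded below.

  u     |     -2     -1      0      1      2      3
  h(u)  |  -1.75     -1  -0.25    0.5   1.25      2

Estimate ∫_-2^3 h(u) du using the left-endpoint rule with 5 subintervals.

Δu = 1.
Sum = 1·[(-1.75) + (-1) + (-0.25) + 0.5 + 1.25] = -1.25.

-1.25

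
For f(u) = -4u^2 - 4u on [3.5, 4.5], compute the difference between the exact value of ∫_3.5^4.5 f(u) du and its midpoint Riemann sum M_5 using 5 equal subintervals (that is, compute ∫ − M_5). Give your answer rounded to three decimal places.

Exact integral: ∫_3.5^4.5 f(u) du ≈ -80.33333.
M_5 = -80.32.
Error ≈ -80.33333 − (-80.32) ≈ -0.013.

-0.013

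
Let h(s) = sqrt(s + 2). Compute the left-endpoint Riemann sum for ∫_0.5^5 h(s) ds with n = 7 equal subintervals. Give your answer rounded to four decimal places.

Δs = (5 − 0.5)/7 = 9/14.
Left endpoints: 0.5, 8/7, 25/14, 17/7, 43/14, 26/7, 61/14.
h(0.5) ≈ 1.5811, h(8/7) ≈ 1.7728, h(25/14) ≈ 1.9457, h(17/7) ≈ 2.1044, h(43/14) ≈ 2.2520, h(26/7) ≈ 2.3905, h(61/14) ≈ 2.5213.
Sum = Δs · [h(0.5) + h(8/7) + h(25/14) + ...].
Sum ≈ 9.3650.

9.3650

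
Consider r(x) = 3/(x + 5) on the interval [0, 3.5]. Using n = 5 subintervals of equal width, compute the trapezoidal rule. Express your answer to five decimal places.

Δx = (3.5 − 0)/5 = 0.7.
r(0) = 0.6, r(0.7) = 10/19, r(1.4) = 0.46875, r(2.1) = 30/71, r(2.8) = 5/13, r(3.5) = 6/17.
T_5 = (Δx/2)·[r(x_0) + 2r(x_1) + ... + 2r(x_{4}) + r(x_5)].
Sum ≈ 1.59508.

1.59508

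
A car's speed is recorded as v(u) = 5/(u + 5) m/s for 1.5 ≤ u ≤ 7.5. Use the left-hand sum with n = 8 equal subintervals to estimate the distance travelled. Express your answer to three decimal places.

3.412

Δu = (7.5 − 1.5)/8 = 0.75.
Left endpoints: 1.5, 2.25, 3, 3.75, 4.5, 5.25, 6, 6.75.
v(1.5) = 10/13, v(2.25) = 20/29, v(3) = 0.625, v(3.75) = 4/7, v(4.5) = 10/19, v(5.25) = 20/41, v(6) = 5/11, v(6.75) = 20/47.
Sum = Δu · [v(1.5) + v(2.25) + v(3) + ...].
Sum ≈ 3.412.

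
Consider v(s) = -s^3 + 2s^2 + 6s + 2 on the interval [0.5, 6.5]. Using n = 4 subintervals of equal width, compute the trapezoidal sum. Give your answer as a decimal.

-144.375

Δs = (6.5 − 0.5)/4 = 1.5.
v(0.5) = 5.375, v(2) = 14, v(3.5) = 4.625, v(5) = -43, v(6.5) = -149.125.
T_4 = (Δs/2)·[v(s_0) + 2v(s_1) + 2v(s_2) + 2v(s_3) + v(s_4)].
Sum = -144.375.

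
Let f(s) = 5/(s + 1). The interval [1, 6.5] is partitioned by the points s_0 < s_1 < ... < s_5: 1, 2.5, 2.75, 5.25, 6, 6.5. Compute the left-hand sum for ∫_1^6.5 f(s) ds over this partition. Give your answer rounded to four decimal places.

8.3976

Subinterval widths: 1.5, 0.25, 2.5, 0.75, 0.5.
Left endpoints: 1, 2.5, 2.75, 5.25, 6.
f(1) = 2.5, f(2.5) = 10/7, f(2.75) = 4/3, f(5.25) = 0.8, f(6) = 5/7.
Sum = Σ Δs_i · f(s_i).
Sum ≈ 8.3976.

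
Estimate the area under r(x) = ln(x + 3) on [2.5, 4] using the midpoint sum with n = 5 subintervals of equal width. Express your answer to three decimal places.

Δx = (4 − 2.5)/5 = 0.3.
Midpoints: 2.65, 2.95, 3.25, 3.55, 3.85.
r(2.65) ≈ 1.732, r(2.95) ≈ 1.783, r(3.25) ≈ 1.833, r(3.55) ≈ 1.879, r(3.85) ≈ 1.924.
Sum = Δx · [r(2.65) + r(2.95) + r(3.25) + r(3.55) + r(3.85)].
Sum ≈ 2.745.

2.745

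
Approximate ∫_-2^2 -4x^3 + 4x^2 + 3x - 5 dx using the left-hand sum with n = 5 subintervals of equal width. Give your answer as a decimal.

Δx = (2 − (-2))/5 = 0.8.
Left endpoints: -2, -1.2, -0.4, 0.4, 1.2.
f(-2) = 37, f(-1.2) = 4.072, f(-0.4) = -5.304, f(0.4) = -3.416, f(1.2) = -2.552.
Sum = Δx · [f(-2) + f(-1.2) + f(-0.4) + f(0.4) + f(1.2)].
Sum = 23.84.

23.84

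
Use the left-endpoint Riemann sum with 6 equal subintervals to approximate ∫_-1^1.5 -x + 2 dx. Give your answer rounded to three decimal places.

Δx = (1.5 − (-1))/6 = 5/12.
Left endpoints: -1, -7/12, -1/6, 0.25, 2/3, 13/12.
f(-1) = 3, f(-7/12) = 31/12, f(-1/6) = 13/6, f(0.25) = 1.75, f(2/3) = 4/3, f(13/12) = 11/12.
Sum = Δx · [f(-1) + f(-7/12) + f(-1/6) + ...].
Sum ≈ 4.896.

4.896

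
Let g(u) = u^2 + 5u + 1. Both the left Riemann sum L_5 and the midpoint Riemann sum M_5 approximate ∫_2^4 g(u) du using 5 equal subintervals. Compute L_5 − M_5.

L_5 = 46.32.
M_5 = 50.64.
L_5 − M_5 = -4.32.

-4.32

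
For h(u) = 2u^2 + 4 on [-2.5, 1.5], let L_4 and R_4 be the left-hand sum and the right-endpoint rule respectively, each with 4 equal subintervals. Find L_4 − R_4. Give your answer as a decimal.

L_4 = 34.
R_4 = 26.
L_4 − R_4 = 8.

8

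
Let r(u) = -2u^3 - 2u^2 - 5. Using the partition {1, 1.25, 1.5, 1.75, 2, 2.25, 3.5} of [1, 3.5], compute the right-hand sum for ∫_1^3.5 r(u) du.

Subinterval widths: 0.25, 0.25, 0.25, 0.25, 0.25, 1.25.
Right endpoints: 1.25, 1.5, 1.75, 2, 2.25, 3.5.
r(1.25) = -12.03125, r(1.5) = -16.25, r(1.75) = -21.84375, r(2) = -29, r(2.25) = -37.90625, r(3.5) = -115.25.
Sum = Σ Δu_i · r(u_i).
Sum = -173.3203125.

-173.3203125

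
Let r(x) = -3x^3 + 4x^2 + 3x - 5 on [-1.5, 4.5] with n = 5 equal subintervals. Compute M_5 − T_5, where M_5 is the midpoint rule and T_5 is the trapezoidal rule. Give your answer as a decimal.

M_5 = -173.91.
T_5 = -194.43.
M_5 − T_5 = 20.52.

20.52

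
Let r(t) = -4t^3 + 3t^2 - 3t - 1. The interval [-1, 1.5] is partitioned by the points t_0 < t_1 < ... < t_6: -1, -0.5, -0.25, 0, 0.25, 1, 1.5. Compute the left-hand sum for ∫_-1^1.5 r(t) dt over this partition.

Subinterval widths: 0.5, 0.25, 0.25, 0.25, 0.75, 0.5.
Left endpoints: -1, -0.5, -0.25, 0, 0.25, 1.
r(-1) = 9, r(-0.5) = 1.75, r(-0.25) = 0, r(0) = -1, r(0.25) = -1.625, r(1) = -5.
Sum = Σ Δt_i · r(t_i).
Sum = 0.96875.

0.96875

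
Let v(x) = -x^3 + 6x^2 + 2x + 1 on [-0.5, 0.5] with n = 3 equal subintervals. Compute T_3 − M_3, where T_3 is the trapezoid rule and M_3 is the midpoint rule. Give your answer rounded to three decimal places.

0.167

T_3 ≈ 1.61111.
M_3 ≈ 1.44444.
T_3 − M_3 ≈ 0.167.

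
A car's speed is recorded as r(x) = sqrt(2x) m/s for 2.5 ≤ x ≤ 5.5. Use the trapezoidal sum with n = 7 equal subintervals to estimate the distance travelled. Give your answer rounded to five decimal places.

Δx = (5.5 − 2.5)/7 = 3/7.
r(2.5) ≈ 2.23607, r(41/14) ≈ 2.42015, r(47/14) ≈ 2.59119, r(53/14) ≈ 2.75162, r(59/14) ≈ 2.90320, r(65/14) ≈ 3.04725, r(71/14) ≈ 3.18479, r(5.5) ≈ 3.31662.
T_7 = (Δx/2)·[r(x_0) + 2r(x_1) + ... + 2r(x_{6}) + r(x_7)].
Sum ≈ 8.43195.

8.43195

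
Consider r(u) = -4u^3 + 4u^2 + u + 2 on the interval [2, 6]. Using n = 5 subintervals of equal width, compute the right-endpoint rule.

Δu = (6 − 2)/5 = 0.8.
Right endpoints: 2.8, 3.6, 4.4, 5.2, 6.
r(2.8) = -51.648, r(3.6) = -129.184, r(4.4) = -256.896, r(5.2) = -447.072, r(6) = -712.
Sum = Δu · [r(2.8) + r(3.6) + r(4.4) + r(5.2) + r(6)].
Sum = -1277.44.

-1277.44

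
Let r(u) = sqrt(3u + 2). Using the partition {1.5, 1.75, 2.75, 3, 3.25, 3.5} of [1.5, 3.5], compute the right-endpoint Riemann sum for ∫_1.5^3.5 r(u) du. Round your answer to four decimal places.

6.4447

Subinterval widths: 0.25, 1, 0.25, 0.25, 0.25.
Right endpoints: 1.75, 2.75, 3, 3.25, 3.5.
r(1.75) ≈ 2.6926, r(2.75) ≈ 3.2016, r(3) ≈ 3.3166, r(3.25) ≈ 3.4278, r(3.5) ≈ 3.5355.
Sum = Σ Δu_i · r(u_i).
Sum ≈ 6.4447.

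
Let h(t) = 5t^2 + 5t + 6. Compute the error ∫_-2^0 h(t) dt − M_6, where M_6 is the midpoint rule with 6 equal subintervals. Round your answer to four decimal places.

0.0926

Exact integral: ∫_-2^0 h(t) dt ≈ 15.333333.
M_6 ≈ 15.240741.
Error ≈ 15.333333 − 15.240741 ≈ 0.0926.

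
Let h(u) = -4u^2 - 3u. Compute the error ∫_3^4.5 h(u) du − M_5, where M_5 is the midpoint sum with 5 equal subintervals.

Exact integral: ∫_3^4.5 h(u) du = -102.375.
M_5 = -102.33.
Error = -102.375 − (-102.33) = -0.045.

-0.045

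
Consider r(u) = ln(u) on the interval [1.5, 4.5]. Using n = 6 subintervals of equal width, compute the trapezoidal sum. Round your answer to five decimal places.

Δu = (4.5 − 1.5)/6 = 0.5.
r(1.5) ≈ 0.40547, r(2) ≈ 0.69315, r(2.5) ≈ 0.91629, r(3) ≈ 1.09861, r(3.5) ≈ 1.25276, r(4) ≈ 1.38629, r(4.5) ≈ 1.50408.
T_6 = (Δu/2)·[r(u_0) + 2r(u_1) + ... + 2r(u_{5}) + r(u_6)].
Sum ≈ 3.15094.

3.15094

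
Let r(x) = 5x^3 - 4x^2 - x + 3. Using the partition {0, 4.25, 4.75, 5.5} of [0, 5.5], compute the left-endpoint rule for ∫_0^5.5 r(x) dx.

Subinterval widths: 4.25, 0.5, 0.75.
Left endpoints: 0, 4.25, 4.75.
r(0) = 3, r(4.25) = 310.328125, r(4.75) = 443.859375.
Sum = Σ Δx_i · r(x_i).
Sum = 500.80859375.

500.80859375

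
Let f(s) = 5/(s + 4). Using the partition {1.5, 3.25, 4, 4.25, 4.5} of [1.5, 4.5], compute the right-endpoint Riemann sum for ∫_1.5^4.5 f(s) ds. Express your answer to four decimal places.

1.9742

Subinterval widths: 1.75, 0.75, 0.25, 0.25.
Right endpoints: 3.25, 4, 4.25, 4.5.
f(3.25) = 20/29, f(4) = 0.625, f(4.25) = 20/33, f(4.5) = 10/17.
Sum = Σ Δs_i · f(s_i).
Sum ≈ 1.9742.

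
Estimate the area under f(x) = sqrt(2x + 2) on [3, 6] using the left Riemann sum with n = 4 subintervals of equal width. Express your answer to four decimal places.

9.5721

Δx = (6 − 3)/4 = 0.75.
Left endpoints: 3, 3.75, 4.5, 5.25.
f(3) ≈ 2.8284, f(3.75) ≈ 3.0822, f(4.5) ≈ 3.3166, f(5.25) ≈ 3.5355.
Sum = Δx · [f(3) + f(3.75) + f(4.5) + f(5.25)].
Sum ≈ 9.5721.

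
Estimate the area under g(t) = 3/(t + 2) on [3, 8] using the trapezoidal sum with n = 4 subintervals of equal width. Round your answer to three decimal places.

2.091

Δt = (8 − 3)/4 = 1.25.
g(3) = 0.6, g(4.25) = 0.48, g(5.5) = 0.4, g(6.75) = 12/35, g(8) = 0.3.
T_4 = (Δt/2)·[g(t_0) + 2g(t_1) + 2g(t_2) + 2g(t_3) + g(t_4)].
Sum ≈ 2.091.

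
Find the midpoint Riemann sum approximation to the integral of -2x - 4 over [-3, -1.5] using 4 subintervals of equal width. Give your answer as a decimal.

0.75

Δx = (-1.5 − (-3))/4 = 0.375.
Midpoints: -2.8125, -2.4375, -2.0625, -1.6875.
f(-2.8125) = 1.625, f(-2.4375) = 0.875, f(-2.0625) = 0.125, f(-1.6875) = -0.625.
Sum = Δx · [f(-2.8125) + f(-2.4375) + f(-2.0625) + f(-1.6875)].
Sum = 0.75.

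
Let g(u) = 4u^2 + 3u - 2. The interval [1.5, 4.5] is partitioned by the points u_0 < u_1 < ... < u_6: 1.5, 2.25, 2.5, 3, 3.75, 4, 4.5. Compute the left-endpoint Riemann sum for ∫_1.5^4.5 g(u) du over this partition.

Subinterval widths: 0.75, 0.25, 0.5, 0.75, 0.25, 0.5.
Left endpoints: 1.5, 2.25, 2.5, 3, 3.75, 4.
g(1.5) = 11.5, g(2.25) = 25, g(2.5) = 30.5, g(3) = 43, g(3.75) = 65.5, g(4) = 74.
Sum = Σ Δu_i · g(u_i).
Sum = 115.75.

115.75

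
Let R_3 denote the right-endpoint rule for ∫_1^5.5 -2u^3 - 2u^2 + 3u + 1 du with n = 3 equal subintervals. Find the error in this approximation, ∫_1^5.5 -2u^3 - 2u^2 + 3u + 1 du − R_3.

318.09375

Exact integral: ∫_1^5.5 f(u) du = -518.90625.
R_3 = -837.
Error = -518.90625 − (-837) = 318.09375.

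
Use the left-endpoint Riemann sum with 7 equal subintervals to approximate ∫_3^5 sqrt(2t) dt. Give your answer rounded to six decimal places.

5.539493

Δt = (5 − 3)/7 = 2/7.
Left endpoints: 3, 23/7, 25/7, 27/7, 29/7, 31/7, 33/7.
f(3) ≈ 2.449490, f(23/7) ≈ 2.563480, f(25/7) ≈ 2.672612, f(27/7) ≈ 2.777460, f(29/7) ≈ 2.878492, f(31/7) ≈ 2.976095, f(33/7) ≈ 3.070598.
Sum = Δt · [f(3) + f(23/7) + f(25/7) + ...].
Sum ≈ 5.539493.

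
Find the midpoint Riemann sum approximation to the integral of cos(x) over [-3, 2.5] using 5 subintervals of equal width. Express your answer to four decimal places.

0.7782

Δx = (2.5 − (-3))/5 = 1.1.
Midpoints: -2.45, -1.35, -0.25, 0.85, 1.95.
f(-2.45) ≈ -0.7702, f(-1.35) ≈ 0.2190, f(-0.25) ≈ 0.9689, f(0.85) ≈ 0.6600, f(1.95) ≈ -0.3702.
Sum = Δx · [f(-2.45) + f(-1.35) + f(-0.25) + f(0.85) + f(1.95)].
Sum ≈ 0.7782.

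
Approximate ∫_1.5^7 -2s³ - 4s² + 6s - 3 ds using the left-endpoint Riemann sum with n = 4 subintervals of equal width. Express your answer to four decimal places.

Δs = (7 − 1.5)/4 = 1.375.
Left endpoints: 1.5, 2.875, 4.25, 5.625.
f(1.5) = -9.75, f(2.875) = -66.33984375, f(4.25) = -203.28125, f(5.625) = -451.76953125.
Sum = Δs · [f(1.5) + f(2.875) + f(4.25) + f(5.625)].
Sum ≈ -1005.3184.

-1005.3184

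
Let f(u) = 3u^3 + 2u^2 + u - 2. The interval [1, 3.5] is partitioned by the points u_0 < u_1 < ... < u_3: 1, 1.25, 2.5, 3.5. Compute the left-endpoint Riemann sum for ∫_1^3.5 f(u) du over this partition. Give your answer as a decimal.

71.16796875

Subinterval widths: 0.25, 1.25, 1.
Left endpoints: 1, 1.25, 2.5.
f(1) = 4, f(1.25) = 8.234375, f(2.5) = 59.875.
Sum = Σ Δu_i · f(u_i).
Sum = 71.16796875.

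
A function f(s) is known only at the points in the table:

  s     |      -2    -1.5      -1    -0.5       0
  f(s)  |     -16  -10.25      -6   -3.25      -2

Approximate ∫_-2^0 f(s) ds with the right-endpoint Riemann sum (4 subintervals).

Δs = 0.5.
Sum = 0.5·[(-10.25) + (-6) + (-3.25) + (-2)] = -10.75.

-10.75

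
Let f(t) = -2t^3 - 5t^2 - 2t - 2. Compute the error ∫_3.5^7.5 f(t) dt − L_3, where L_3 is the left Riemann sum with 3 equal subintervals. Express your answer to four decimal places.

-612.2963

Exact integral: ∫_3.5^7.5 f(t) dt ≈ -2190.666667.
L_3 ≈ -1578.370370.
Error ≈ -2190.666667 − (-1578.370370) ≈ -612.2963.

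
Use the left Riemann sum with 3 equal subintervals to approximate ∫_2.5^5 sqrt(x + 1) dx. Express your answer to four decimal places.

Δx = (5 − 2.5)/3 = 5/6.
Left endpoints: 2.5, 10/3, 25/6.
f(2.5) ≈ 1.8708, f(10/3) ≈ 2.0817, f(25/6) ≈ 2.2730.
Sum = Δx · [f(2.5) + f(10/3) + f(25/6)].
Sum ≈ 5.1879.

5.1879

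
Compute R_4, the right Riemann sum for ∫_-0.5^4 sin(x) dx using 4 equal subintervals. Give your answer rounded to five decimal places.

Δx = (4 − (-0.5))/4 = 1.125.
Right endpoints: 0.625, 1.75, 2.875, 4.
f(0.625) ≈ 0.58510, f(1.75) ≈ 0.98399, f(2.875) ≈ 0.26345, f(4) ≈ -0.75680.
Sum = Δx · [f(0.625) + f(1.75) + f(2.875) + f(4)].
Sum ≈ 1.21019.

1.21019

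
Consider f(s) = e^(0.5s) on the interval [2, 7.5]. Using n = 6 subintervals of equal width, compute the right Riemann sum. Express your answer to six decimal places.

Δs = (7.5 − 2)/6 = 11/12.
Right endpoints: 35/12, 23/6, 4.75, 17/3, 79/12, 7.5.
f(35/12) ≈ 4.298789, f(23/6) ≈ 6.798260, f(4.75) ≈ 10.751013, f(17/3) ≈ 17.002040, f(79/12) ≈ 26.887639, f(7.5) ≈ 42.521082.
Sum = Δs · [f(35/12) + f(23/6) + f(4.75) + ...].
Sum ≈ 99.237254.

99.237254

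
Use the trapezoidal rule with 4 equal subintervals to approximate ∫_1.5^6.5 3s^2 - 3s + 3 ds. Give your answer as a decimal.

230.15625

Δs = (6.5 − 1.5)/4 = 1.25.
f(1.5) = 5.25, f(2.75) = 17.4375, f(4) = 39, f(5.25) = 69.9375, f(6.5) = 110.25.
T_4 = (Δs/2)·[f(s_0) + 2f(s_1) + 2f(s_2) + 2f(s_3) + f(s_4)].
Sum = 230.15625.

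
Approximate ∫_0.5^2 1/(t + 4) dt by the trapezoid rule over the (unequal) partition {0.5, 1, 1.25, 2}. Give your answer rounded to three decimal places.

Subinterval widths: 0.5, 0.25, 0.75.
f(0.5) = 2/9, f(1) = 0.2, f(1.25) = 4/21, f(2) = 1/6.
On each subinterval the trapezoid contributes (Δt_i/2)·[f(t_{i-1}) + f(t_i)].
Sum ≈ 0.288.

0.288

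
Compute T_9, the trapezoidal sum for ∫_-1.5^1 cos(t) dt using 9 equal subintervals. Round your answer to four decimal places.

Δt = (1 − (-1.5))/9 = 5/18.
f(-1.5) ≈ 0.0707, f(-11/9) ≈ 0.3416, f(-17/18) ≈ 0.5862, f(-2/3) ≈ 0.7859, f(-7/18) ≈ 0.9253, f(-1/9) ≈ 0.9938, f(1/6) ≈ 0.9861, f(4/9) ≈ 0.9028, f(13/18) ≈ 0.7503, f(1) ≈ 0.5403.
T_9 = (Δt/2)·[f(t_0) + 2f(t_1) + ... + 2f(t_{8}) + f(t_9)].
Sum ≈ 1.8271.

1.8271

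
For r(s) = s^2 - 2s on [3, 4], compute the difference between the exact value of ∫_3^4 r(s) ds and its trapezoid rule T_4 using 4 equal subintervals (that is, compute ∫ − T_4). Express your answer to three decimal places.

-0.010

Exact integral: ∫_3^4 r(s) ds ≈ 5.33333.
T_4 = 5.34375.
Error ≈ 5.33333 − 5.34375 ≈ -0.010.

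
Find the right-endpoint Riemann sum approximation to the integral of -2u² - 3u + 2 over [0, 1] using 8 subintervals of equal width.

-0.484375

Δu = (1 − 0)/8 = 0.125.
Right endpoints: 0.125, 0.25, 0.375, 0.5, 0.625, 0.75, 0.875, 1.
f(0.125) = 1.59375, f(0.25) = 1.125, f(0.375) = 0.59375, f(0.5) = 0, f(0.625) = -0.65625, f(0.75) = -1.375, f(0.875) = -2.15625, f(1) = -3.
Sum = Δu · [f(0.125) + f(0.25) + f(0.375) + ...].
Sum = -0.484375.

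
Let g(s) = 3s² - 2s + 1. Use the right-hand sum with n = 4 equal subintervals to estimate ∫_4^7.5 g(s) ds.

372.23046875

Δs = (7.5 − 4)/4 = 0.875.
Right endpoints: 4.875, 5.75, 6.625, 7.5.
g(4.875) = 62.546875, g(5.75) = 88.6875, g(6.625) = 119.421875, g(7.5) = 154.75.
Sum = Δs · [g(4.875) + g(5.75) + g(6.625) + g(7.5)].
Sum = 372.23046875.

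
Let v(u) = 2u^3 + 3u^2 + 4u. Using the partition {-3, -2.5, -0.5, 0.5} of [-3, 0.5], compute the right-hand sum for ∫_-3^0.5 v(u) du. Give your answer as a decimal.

Subinterval widths: 0.5, 2, 1.
Right endpoints: -2.5, -0.5, 0.5.
v(-2.5) = -22.5, v(-0.5) = -1.5, v(0.5) = 3.
Sum = Σ Δu_i · v(u_i).
Sum = -11.25.

-11.25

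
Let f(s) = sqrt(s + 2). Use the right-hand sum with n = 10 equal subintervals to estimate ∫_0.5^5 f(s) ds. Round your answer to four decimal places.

9.9490

Δs = (5 − 0.5)/10 = 0.45.
Right endpoints: 0.95, 1.4, 1.85, 2.3, 2.75, 3.2, 3.65, 4.1, 4.55, 5.
f(0.95) ≈ 1.7176, f(1.4) ≈ 1.8439, f(1.85) ≈ 1.9621, f(2.3) ≈ 2.0736, f(2.75) ≈ 2.1794, f(3.2) ≈ 2.2804, f(3.65) ≈ 2.3770, f(4.1) ≈ 2.4698, f(4.55) ≈ 2.5593, f(5) ≈ 2.6458.
Sum = Δs · [f(0.95) + f(1.4) + f(1.85) + ...].
Sum ≈ 9.9490.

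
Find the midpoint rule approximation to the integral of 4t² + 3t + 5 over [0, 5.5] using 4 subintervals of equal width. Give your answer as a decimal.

291.2421875

Δt = (5.5 − 0)/4 = 1.375.
Midpoints: 0.6875, 2.0625, 3.4375, 4.8125.
f(0.6875) = 8.953125, f(2.0625) = 28.203125, f(3.4375) = 62.578125, f(4.8125) = 112.078125.
Sum = Δt · [f(0.6875) + f(2.0625) + f(3.4375) + f(4.8125)].
Sum = 291.2421875.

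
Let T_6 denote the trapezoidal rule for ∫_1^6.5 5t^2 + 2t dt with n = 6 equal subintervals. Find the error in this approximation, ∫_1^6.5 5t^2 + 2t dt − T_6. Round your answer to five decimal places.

Exact integral: ∫_1^6.5 f(t) dt ≈ 497.2916667.
T_6 ≈ 501.1429398.
Error ≈ 497.2916667 − 501.1429398 ≈ -3.85127.

-3.85127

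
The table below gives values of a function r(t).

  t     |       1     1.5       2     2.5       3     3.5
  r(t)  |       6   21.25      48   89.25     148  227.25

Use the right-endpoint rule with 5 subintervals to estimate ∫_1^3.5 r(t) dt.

Δt = 0.5.
Sum = 0.5·[21.25 + 48 + 89.25 + 148 + 227.25] = 266.875.

266.875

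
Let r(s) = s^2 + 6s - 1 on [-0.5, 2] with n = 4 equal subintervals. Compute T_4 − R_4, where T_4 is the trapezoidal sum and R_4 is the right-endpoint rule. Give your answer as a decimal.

-5.859375

T_4 = 11.62109375.
R_4 = 17.48046875.
T_4 − R_4 = -5.859375.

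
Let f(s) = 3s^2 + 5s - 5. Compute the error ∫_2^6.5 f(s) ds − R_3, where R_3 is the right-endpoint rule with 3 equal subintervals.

-108

Exact integral: ∫_2^6.5 f(s) ds = 339.75.
R_3 = 447.75.
Error = 339.75 − 447.75 = -108.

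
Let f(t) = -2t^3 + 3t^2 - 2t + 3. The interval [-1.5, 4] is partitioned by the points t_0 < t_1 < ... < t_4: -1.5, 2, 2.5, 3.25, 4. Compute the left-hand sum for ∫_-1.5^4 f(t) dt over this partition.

24.5234375

Subinterval widths: 3.5, 0.5, 0.75, 0.75.
Left endpoints: -1.5, 2, 2.5, 3.25.
f(-1.5) = 19.5, f(2) = -5, f(2.5) = -14.5, f(3.25) = -40.46875.
Sum = Σ Δt_i · f(t_i).
Sum = 24.5234375.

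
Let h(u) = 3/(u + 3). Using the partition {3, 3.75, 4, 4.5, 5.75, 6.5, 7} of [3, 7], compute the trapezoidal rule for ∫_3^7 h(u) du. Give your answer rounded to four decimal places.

Subinterval widths: 0.75, 0.25, 0.5, 1.25, 0.75, 0.5.
h(3) = 0.5, h(3.75) = 4/9, h(4) = 3/7, h(4.5) = 0.4, h(5.75) = 12/35, h(6.5) = 6/19, h(7) = 0.3.
On each subinterval the trapezoid contributes (Δu_i/2)·[h(u_{i-1}) + h(u_i)].
Sum ≈ 1.5357.

1.5357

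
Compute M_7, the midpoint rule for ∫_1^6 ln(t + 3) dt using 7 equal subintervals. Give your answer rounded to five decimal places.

9.23279

Δt = (6 − 1)/7 = 5/7.
Midpoints: 19/14, 29/14, 39/14, 3.5, 59/14, 69/14, 79/14.
f(19/14) ≈ 1.47182, f(29/14) ≈ 1.62362, f(39/14) ≈ 1.75539, f(3.5) ≈ 1.87180, f(59/14) ≈ 1.97606, f(69/14) ≈ 2.07047, f(79/14) ≈ 2.15673.
Sum = Δt · [f(19/14) + f(29/14) + f(39/14) + ...].
Sum ≈ 9.23279.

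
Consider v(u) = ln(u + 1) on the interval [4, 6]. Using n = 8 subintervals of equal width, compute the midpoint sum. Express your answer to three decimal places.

Δu = (6 − 4)/8 = 0.25.
Midpoints: 4.125, 4.375, 4.625, 4.875, 5.125, 5.375, 5.625, 5.875.
v(4.125) ≈ 1.634, v(4.375) ≈ 1.682, v(4.625) ≈ 1.727, v(4.875) ≈ 1.771, v(5.125) ≈ 1.812, v(5.375) ≈ 1.852, v(5.625) ≈ 1.891, v(5.875) ≈ 1.928.
Sum = Δu · [v(4.125) + v(4.375) + v(4.625) + ...].
Sum ≈ 3.574.

3.574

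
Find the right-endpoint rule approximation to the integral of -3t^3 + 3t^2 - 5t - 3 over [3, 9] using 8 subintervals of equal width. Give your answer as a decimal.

Δt = (9 − 3)/8 = 0.75.
Right endpoints: 3.75, 4.5, 5.25, 6, 6.75, 7.5, 8.25, 9.
f(3.75) = -137.765625, f(4.5) = -238.125, f(5.25) = -380.671875, f(6) = -573, f(6.75) = -822.703125, f(7.5) = -1137.375, f(8.25) = -1524.609375, f(9) = -1992.
Sum = Δt · [f(3.75) + f(4.5) + f(5.25) + ...].
Sum = -5104.6875.

-5104.6875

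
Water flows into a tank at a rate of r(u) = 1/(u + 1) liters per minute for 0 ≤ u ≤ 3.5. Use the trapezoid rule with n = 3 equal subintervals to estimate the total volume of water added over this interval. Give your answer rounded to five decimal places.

Δu = (3.5 − 0)/3 = 7/6.
r(0) = 1, r(7/6) = 6/13, r(7/3) = 0.3, r(3.5) = 2/9.
T_3 = (Δu/2)·[r(u_0) + 2r(u_1) + 2r(u_2) + r(u_3)].
Sum ≈ 1.60142.

1.60142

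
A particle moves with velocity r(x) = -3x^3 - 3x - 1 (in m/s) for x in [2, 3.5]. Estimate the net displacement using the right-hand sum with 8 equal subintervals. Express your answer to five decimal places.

-124.86987

Δx = (3.5 − 2)/8 = 0.1875.
Right endpoints: 2.1875, 2.375, 2.5625, 2.75, 2.9375, 3.125, 3.3125, 3.5.
r(2.1875) = -159601/4096, r(2.375) = -24737/512, r(2.5625) = -242347/4096, r(2.75) = -71.640625, r(2.9375) = -351661/4096, r(3.125) = -52187/512, r(3.3125) = -491431/4096, r(3.5) = -140.125.
Sum = Δx · [r(2.1875) + r(2.375) + r(2.5625) + ...].
Sum ≈ -124.86987.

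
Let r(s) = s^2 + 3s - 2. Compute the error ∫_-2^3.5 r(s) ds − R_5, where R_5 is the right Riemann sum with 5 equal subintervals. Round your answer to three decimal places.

Exact integral: ∫_-2^3.5 r(s) ds ≈ 18.33333.
R_5 = 33.055.
Error ≈ 18.33333 − 33.055 ≈ -14.722.

-14.722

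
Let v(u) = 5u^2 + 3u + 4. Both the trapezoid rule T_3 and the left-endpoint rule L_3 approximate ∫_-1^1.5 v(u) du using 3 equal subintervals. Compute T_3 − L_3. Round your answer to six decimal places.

5.729167

T_3 ≈ 20.61342593.
L_3 ≈ 14.88425926.
T_3 − L_3 ≈ 5.729167.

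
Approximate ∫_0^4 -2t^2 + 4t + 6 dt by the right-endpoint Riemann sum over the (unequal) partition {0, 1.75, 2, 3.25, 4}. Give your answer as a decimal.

3.375

Subinterval widths: 1.75, 0.25, 1.25, 0.75.
Right endpoints: 1.75, 2, 3.25, 4.
f(1.75) = 6.875, f(2) = 6, f(3.25) = -2.125, f(4) = -10.
Sum = Σ Δt_i · f(t_i).
Sum = 3.375.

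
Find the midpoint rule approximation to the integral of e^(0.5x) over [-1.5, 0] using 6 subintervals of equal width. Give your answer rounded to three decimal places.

Δx = (0 − (-1.5))/6 = 0.25.
Midpoints: -1.375, -1.125, -0.875, -0.625, -0.375, -0.125.
f(-1.375) ≈ 0.503, f(-1.125) ≈ 0.570, f(-0.875) ≈ 0.646, f(-0.625) ≈ 0.732, f(-0.375) ≈ 0.829, f(-0.125) ≈ 0.939.
Sum = Δx · [f(-1.375) + f(-1.125) + f(-0.875) + ...].
Sum ≈ 1.055.

1.055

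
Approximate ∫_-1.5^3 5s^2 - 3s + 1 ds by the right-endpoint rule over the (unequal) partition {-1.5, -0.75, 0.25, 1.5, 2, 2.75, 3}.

54.46875

Subinterval widths: 0.75, 1, 1.25, 0.5, 0.75, 0.25.
Right endpoints: -0.75, 0.25, 1.5, 2, 2.75, 3.
f(-0.75) = 6.0625, f(0.25) = 0.5625, f(1.5) = 7.75, f(2) = 15, f(2.75) = 30.5625, f(3) = 37.
Sum = Σ Δs_i · f(s_i).
Sum = 54.46875.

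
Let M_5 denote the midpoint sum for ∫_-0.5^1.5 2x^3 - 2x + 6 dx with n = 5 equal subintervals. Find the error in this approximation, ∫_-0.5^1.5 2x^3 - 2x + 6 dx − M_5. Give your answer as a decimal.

0.08

Exact integral: ∫_-0.5^1.5 f(x) dx = 12.5.
M_5 = 12.42.
Error = 12.5 − 12.42 = 0.08.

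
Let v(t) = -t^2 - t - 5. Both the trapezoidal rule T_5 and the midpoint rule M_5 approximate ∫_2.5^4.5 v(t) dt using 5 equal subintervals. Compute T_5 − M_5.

T_5 = -42.22.
M_5 = -42.14.
T_5 − M_5 = -0.08.

-0.08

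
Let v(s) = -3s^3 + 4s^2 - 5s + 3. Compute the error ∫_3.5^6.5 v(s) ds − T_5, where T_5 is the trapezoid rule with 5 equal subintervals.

7.38

Exact integral: ∫_3.5^6.5 v(s) ds = -983.25.
T_5 = -990.63.
Error = -983.25 − (-990.63) = 7.38.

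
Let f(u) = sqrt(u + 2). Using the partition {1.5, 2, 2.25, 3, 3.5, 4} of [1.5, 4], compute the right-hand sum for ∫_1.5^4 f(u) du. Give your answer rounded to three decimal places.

5.590

Subinterval widths: 0.5, 0.25, 0.75, 0.5, 0.5.
Right endpoints: 2, 2.25, 3, 3.5, 4.
f(2) ≈ 2.000, f(2.25) ≈ 2.062, f(3) ≈ 2.236, f(3.5) ≈ 2.345, f(4) ≈ 2.449.
Sum = Σ Δu_i · f(u_i).
Sum ≈ 5.590.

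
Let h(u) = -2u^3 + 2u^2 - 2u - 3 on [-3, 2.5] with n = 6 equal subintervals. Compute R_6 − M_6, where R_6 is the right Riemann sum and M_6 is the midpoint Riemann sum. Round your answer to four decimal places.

R_6 ≈ -8.304109.
M_6 ≈ 34.287471.
R_6 − M_6 ≈ -42.5916.

-42.5916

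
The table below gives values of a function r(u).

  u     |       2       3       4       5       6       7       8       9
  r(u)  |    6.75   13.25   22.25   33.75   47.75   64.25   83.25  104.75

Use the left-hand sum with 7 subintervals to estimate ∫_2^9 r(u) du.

271.25

Δu = 1.
Sum = 1·[6.75 + 13.25 + 22.25 + 33.75 + 47.75 + 64.25 + 83.25] = 271.25.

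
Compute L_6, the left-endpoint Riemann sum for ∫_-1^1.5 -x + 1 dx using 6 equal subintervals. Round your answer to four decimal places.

2.3958

Δx = (1.5 − (-1))/6 = 5/12.
Left endpoints: -1, -7/12, -1/6, 0.25, 2/3, 13/12.
f(-1) = 2, f(-7/12) = 19/12, f(-1/6) = 7/6, f(0.25) = 0.75, f(2/3) = 1/3, f(13/12) = -1/12.
Sum = Δx · [f(-1) + f(-7/12) + f(-1/6) + ...].
Sum ≈ 2.3958.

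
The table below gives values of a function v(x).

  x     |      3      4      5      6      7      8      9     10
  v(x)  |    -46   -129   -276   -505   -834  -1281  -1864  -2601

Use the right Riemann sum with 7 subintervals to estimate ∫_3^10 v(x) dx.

-7490

Δx = 1.
Sum = 1·[(-129) + (-276) + (-505) + (-834) + (-1281) + (-1864) + (-2601)] = -7490.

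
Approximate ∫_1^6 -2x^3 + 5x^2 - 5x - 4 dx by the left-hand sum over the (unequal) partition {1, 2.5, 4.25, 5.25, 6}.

Subinterval widths: 1.5, 1.75, 1, 0.75.
Left endpoints: 1, 2.5, 4.25, 5.25.
f(1) = -6, f(2.5) = -16.5, f(4.25) = -88.46875, f(5.25) = -181.84375.
Sum = Σ Δx_i · f(x_i).
Sum = -262.7265625.

-262.7265625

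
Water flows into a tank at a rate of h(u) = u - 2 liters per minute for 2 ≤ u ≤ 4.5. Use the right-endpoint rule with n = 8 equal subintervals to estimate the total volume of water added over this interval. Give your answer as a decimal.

Δu = (4.5 − 2)/8 = 0.3125.
Right endpoints: 2.3125, 2.625, 2.9375, 3.25, 3.5625, 3.875, 4.1875, 4.5.
h(2.3125) = 0.3125, h(2.625) = 0.625, h(2.9375) = 0.9375, h(3.25) = 1.25, h(3.5625) = 1.5625, h(3.875) = 1.875, h(4.1875) = 2.1875, h(4.5) = 2.5.
Sum = Δu · [h(2.3125) + h(2.625) + h(2.9375) + ...].
Sum = 3.515625.

3.515625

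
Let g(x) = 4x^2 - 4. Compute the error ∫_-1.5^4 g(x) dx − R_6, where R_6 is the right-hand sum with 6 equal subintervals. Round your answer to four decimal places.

Exact integral: ∫_-1.5^4 g(x) dx ≈ 67.833333.
R_6 ≈ 96.122685.
Error ≈ 67.833333 − 96.122685 ≈ -28.2894.

-28.2894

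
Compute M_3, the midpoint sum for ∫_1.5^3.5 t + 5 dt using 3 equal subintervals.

15

Δt = (3.5 − 1.5)/3 = 2/3.
Midpoints: 11/6, 2.5, 19/6.
f(11/6) = 41/6, f(2.5) = 7.5, f(19/6) = 49/6.
Sum = Δt · [f(11/6) + f(2.5) + f(19/6)].
Sum = 15.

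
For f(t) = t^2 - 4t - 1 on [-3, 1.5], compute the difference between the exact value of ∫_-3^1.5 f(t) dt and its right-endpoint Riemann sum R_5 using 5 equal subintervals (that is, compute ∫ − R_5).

Exact integral: ∫_-3^1.5 f(t) dt = 19.125.
R_5 = 8.595.
Error = 19.125 − 8.595 = 10.53.

10.53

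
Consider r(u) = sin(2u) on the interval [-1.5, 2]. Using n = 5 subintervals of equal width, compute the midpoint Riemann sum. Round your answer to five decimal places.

-0.18274

Δu = (2 − (-1.5))/5 = 0.7.
Midpoints: -1.15, -0.45, 0.25, 0.95, 1.65.
r(-1.15) ≈ -0.74571, r(-0.45) ≈ -0.78333, r(0.25) ≈ 0.47943, r(0.95) ≈ 0.94630, r(1.65) ≈ -0.15775.
Sum = Δu · [r(-1.15) + r(-0.45) + r(0.25) + r(0.95) + r(1.65)].
Sum ≈ -0.18274.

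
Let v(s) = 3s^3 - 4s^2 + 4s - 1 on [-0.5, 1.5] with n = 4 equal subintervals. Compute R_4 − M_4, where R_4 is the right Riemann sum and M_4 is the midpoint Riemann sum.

2.6875

R_4 = 3.75.
M_4 = 1.0625.
R_4 − M_4 = 2.6875.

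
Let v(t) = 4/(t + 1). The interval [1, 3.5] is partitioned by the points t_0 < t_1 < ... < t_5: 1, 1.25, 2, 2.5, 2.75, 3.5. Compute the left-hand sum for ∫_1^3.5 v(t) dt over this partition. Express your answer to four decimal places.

Subinterval widths: 0.25, 0.75, 0.5, 0.25, 0.75.
Left endpoints: 1, 1.25, 2, 2.5, 2.75.
v(1) = 2, v(1.25) = 16/9, v(2) = 4/3, v(2.5) = 8/7, v(2.75) = 16/15.
Sum = Σ Δt_i · v(t_i).
Sum ≈ 3.5857.

3.5857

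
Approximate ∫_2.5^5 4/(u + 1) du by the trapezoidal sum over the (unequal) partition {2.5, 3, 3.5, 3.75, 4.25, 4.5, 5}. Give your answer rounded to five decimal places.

Subinterval widths: 0.5, 0.5, 0.25, 0.5, 0.25, 0.5.
f(2.5) = 8/7, f(3) = 1, f(3.5) = 8/9, f(3.75) = 16/19, f(4.25) = 16/21, f(4.5) = 8/11, f(5) = 2/3.
On each subinterval the trapezoid contributes (Δu_i/2)·[f(u_{i-1}) + f(u_i)].
Sum ≈ 2.15995.

2.15995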